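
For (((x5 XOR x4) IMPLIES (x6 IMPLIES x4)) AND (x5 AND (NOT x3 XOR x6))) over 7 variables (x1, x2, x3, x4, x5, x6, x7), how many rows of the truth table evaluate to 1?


Formula: (((x5 XOR x4) IMPLIES (x6 IMPLIES x4)) AND (x5 AND (NOT x3 XOR x6))) over 7 vars (128 rows)
Evaluate each row (x1, x2, x3, x4, x5, x6, x7 as bits, MSB first):
  row 0 [0000000]: (((0 XOR 0) IMPLIES (0 IMPLIES 0)) AND (0 AND (NOT 0 XOR 0))) -> 0
  row 1 [0000001]: (((0 XOR 0) IMPLIES (0 IMPLIES 0)) AND (0 AND (NOT 0 XOR 0))) -> 0
  row 2 [0000010]: (((0 XOR 0) IMPLIES (1 IMPLIES 0)) AND (0 AND (NOT 0 XOR 1))) -> 0
  row 3 [0000011]: (((0 XOR 0) IMPLIES (1 IMPLIES 0)) AND (0 AND (NOT 0 XOR 1))) -> 0
  row 4 [0000100]: (((1 XOR 0) IMPLIES (0 IMPLIES 0)) AND (1 AND (NOT 0 XOR 0))) -> 1
  (every remaining row is evaluated the same way; all 128 results are listed next)
Full result column, 8 rows per line (x1,x2,x3,x4 fixed per line; x5,x6,x7 runs 000..111 left to right):
  rows 0-7 [x1,x2,x3,x4=0000]: 00001100  (ones: 2)
  rows 8-15 [x1,x2,x3,x4=0001]: 00001100  (ones: 2)
  rows 16-23 [x1,x2,x3,x4=0010]: 00000000  (ones: 0)
  rows 24-31 [x1,x2,x3,x4=0011]: 00000011  (ones: 2)
  rows 32-39 [x1,x2,x3,x4=0100]: 00001100  (ones: 2)
  rows 40-47 [x1,x2,x3,x4=0101]: 00001100  (ones: 2)
  rows 48-55 [x1,x2,x3,x4=0110]: 00000000  (ones: 0)
  rows 56-63 [x1,x2,x3,x4=0111]: 00000011  (ones: 2)
  rows 64-71 [x1,x2,x3,x4=1000]: 00001100  (ones: 2)
  rows 72-79 [x1,x2,x3,x4=1001]: 00001100  (ones: 2)
  rows 80-87 [x1,x2,x3,x4=1010]: 00000000  (ones: 0)
  rows 88-95 [x1,x2,x3,x4=1011]: 00000011  (ones: 2)
  rows 96-103 [x1,x2,x3,x4=1100]: 00001100  (ones: 2)
  rows 104-111 [x1,x2,x3,x4=1101]: 00001100  (ones: 2)
  rows 112-119 [x1,x2,x3,x4=1110]: 00000000  (ones: 0)
  rows 120-127 [x1,x2,x3,x4=1111]: 00000011  (ones: 2)
Count of 1-rows = 2+2+0+2+2+2+0+2+2+2+0+2+2+2+0+2 = 24

24


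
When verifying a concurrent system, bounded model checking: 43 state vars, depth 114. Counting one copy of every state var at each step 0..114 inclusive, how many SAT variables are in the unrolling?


BMC unrolls to depth k, creating one copy of each state var for steps 0..k.
Step count = 114 + 1 = 115 (steps 0 through 114)
Vars per step = 43
Total = 43 * 115 = 4945

4945


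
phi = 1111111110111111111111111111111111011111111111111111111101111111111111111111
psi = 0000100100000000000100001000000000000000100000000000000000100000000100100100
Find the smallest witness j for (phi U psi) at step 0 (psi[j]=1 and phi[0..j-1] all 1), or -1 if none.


(phi U psi) at 0: need smallest j with psi[j]=1 and phi[i]=1 for all i in [0,j).
Scan from step 0:
  step 0: phi=1, psi=0 -> continue
  step 1: phi=1, psi=0 -> continue
  step 2: phi=1, psi=0 -> continue
  step 3: phi=1, psi=0 -> continue
  step 4: psi=1 and phi held for [0,4) -> witness found
Witness step = 4

4


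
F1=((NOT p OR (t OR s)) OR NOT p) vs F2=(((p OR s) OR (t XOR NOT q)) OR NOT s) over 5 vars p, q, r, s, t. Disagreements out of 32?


F1 = ((NOT p OR (t OR s)) OR NOT p)
F2 = (((p OR s) OR (t XOR NOT q)) OR NOT s)
Evaluate both on each of 32 rows (bits = p,q,r,s,t):
  row 0 [00000]: F1=1 F2=1 -> 0
  row 1 [00001]: F1=1 F2=1 -> 0
  row 2 [00010]: F1=1 F2=1 -> 0
  row 3 [00011]: F1=1 F2=1 -> 0
  row 4 [00100]: F1=1 F2=1 -> 0
  row 5 [00101]: F1=1 F2=1 -> 0
  row 6 [00110]: F1=1 F2=1 -> 0
  row 7 [00111]: F1=1 F2=1 -> 0
  row 8 [01000]: F1=1 F2=1 -> 0
  row 9 [01001]: F1=1 F2=1 -> 0
  row 10 [01010]: F1=1 F2=1 -> 0
  row 11 [01011]: F1=1 F2=1 -> 0
  row 12 [01100]: F1=1 F2=1 -> 0
  row 13 [01101]: F1=1 F2=1 -> 0
  row 14 [01110]: F1=1 F2=1 -> 0
  row 15 [01111]: F1=1 F2=1 -> 0
  row 16 [10000]: F1=0 F2=1 (differ) -> 1
  row 17 [10001]: F1=1 F2=1 -> 0
  row 18 [10010]: F1=1 F2=1 -> 0
  row 19 [10011]: F1=1 F2=1 -> 0
  row 20 [10100]: F1=0 F2=1 (differ) -> 1
  row 21 [10101]: F1=1 F2=1 -> 0
  row 22 [10110]: F1=1 F2=1 -> 0
  row 23 [10111]: F1=1 F2=1 -> 0
  row 24 [11000]: F1=0 F2=1 (differ) -> 1
  row 25 [11001]: F1=1 F2=1 -> 0
  row 26 [11010]: F1=1 F2=1 -> 0
  row 27 [11011]: F1=1 F2=1 -> 0
  row 28 [11100]: F1=0 F2=1 (differ) -> 1
  row 29 [11101]: F1=1 F2=1 -> 0
  row 30 [11110]: F1=1 F2=1 -> 0
  row 31 [11111]: F1=1 F2=1 -> 0
Full result column, 8 rows per line (p,q fixed per line; r,s,t runs 000..111 left to right):
  rows 0-7 [p,q=00]: 00000000  (ones: 0)
  rows 8-15 [p,q=01]: 00000000  (ones: 0)
  rows 16-23 [p,q=10]: 10001000  (ones: 2)
  rows 24-31 [p,q=11]: 10001000  (ones: 2)
Disagreements = 0+0+2+2 = 4

4


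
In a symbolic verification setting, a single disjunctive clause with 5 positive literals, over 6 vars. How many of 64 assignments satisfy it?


Step 1: Total=2^6=64
Step 2: Unsat when all 5 false: 2^1=2
Step 3: Sat=64-2=62

62


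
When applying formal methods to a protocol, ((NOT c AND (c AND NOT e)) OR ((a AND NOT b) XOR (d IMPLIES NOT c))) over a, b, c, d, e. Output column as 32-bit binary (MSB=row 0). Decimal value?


Formula: ((NOT c AND (c AND NOT e)) OR ((a AND NOT b) XOR (d IMPLIES NOT c))) over a, b, c, d, e (32 rows)
Evaluate each row (bits = a,b,c,d,e, MSB first):
  row 0 [00000]: ((NOT 0 AND (0 AND NOT 0)) OR ((0 AND NOT 0) XOR (0 IMPLIES NOT 0))) -> 1
  row 1 [00001]: ((NOT 0 AND (0 AND NOT 1)) OR ((0 AND NOT 0) XOR (0 IMPLIES NOT 0))) -> 1
  row 2 [00010]: ((NOT 0 AND (0 AND NOT 0)) OR ((0 AND NOT 0) XOR (1 IMPLIES NOT 0))) -> 1
  row 3 [00011]: ((NOT 0 AND (0 AND NOT 1)) OR ((0 AND NOT 0) XOR (1 IMPLIES NOT 0))) -> 1
  row 4 [00100]: ((NOT 1 AND (1 AND NOT 0)) OR ((0 AND NOT 0) XOR (0 IMPLIES NOT 1))) -> 1
  row 5 [00101]: ((NOT 1 AND (1 AND NOT 1)) OR ((0 AND NOT 0) XOR (0 IMPLIES NOT 1))) -> 1
  row 6 [00110]: ((NOT 1 AND (1 AND NOT 0)) OR ((0 AND NOT 0) XOR (1 IMPLIES NOT 1))) -> 0
  row 7 [00111]: ((NOT 1 AND (1 AND NOT 1)) OR ((0 AND NOT 0) XOR (1 IMPLIES NOT 1))) -> 0
  row 8 [01000]: ((NOT 0 AND (0 AND NOT 0)) OR ((0 AND NOT 1) XOR (0 IMPLIES NOT 0))) -> 1
  row 9 [01001]: ((NOT 0 AND (0 AND NOT 1)) OR ((0 AND NOT 1) XOR (0 IMPLIES NOT 0))) -> 1
  row 10 [01010]: ((NOT 0 AND (0 AND NOT 0)) OR ((0 AND NOT 1) XOR (1 IMPLIES NOT 0))) -> 1
  row 11 [01011]: ((NOT 0 AND (0 AND NOT 1)) OR ((0 AND NOT 1) XOR (1 IMPLIES NOT 0))) -> 1
  row 12 [01100]: ((NOT 1 AND (1 AND NOT 0)) OR ((0 AND NOT 1) XOR (0 IMPLIES NOT 1))) -> 1
  row 13 [01101]: ((NOT 1 AND (1 AND NOT 1)) OR ((0 AND NOT 1) XOR (0 IMPLIES NOT 1))) -> 1
  row 14 [01110]: ((NOT 1 AND (1 AND NOT 0)) OR ((0 AND NOT 1) XOR (1 IMPLIES NOT 1))) -> 0
  row 15 [01111]: ((NOT 1 AND (1 AND NOT 1)) OR ((0 AND NOT 1) XOR (1 IMPLIES NOT 1))) -> 0
  row 16 [10000]: ((NOT 0 AND (0 AND NOT 0)) OR ((1 AND NOT 0) XOR (0 IMPLIES NOT 0))) -> 0
  row 17 [10001]: ((NOT 0 AND (0 AND NOT 1)) OR ((1 AND NOT 0) XOR (0 IMPLIES NOT 0))) -> 0
  row 18 [10010]: ((NOT 0 AND (0 AND NOT 0)) OR ((1 AND NOT 0) XOR (1 IMPLIES NOT 0))) -> 0
  row 19 [10011]: ((NOT 0 AND (0 AND NOT 1)) OR ((1 AND NOT 0) XOR (1 IMPLIES NOT 0))) -> 0
  row 20 [10100]: ((NOT 1 AND (1 AND NOT 0)) OR ((1 AND NOT 0) XOR (0 IMPLIES NOT 1))) -> 0
  row 21 [10101]: ((NOT 1 AND (1 AND NOT 1)) OR ((1 AND NOT 0) XOR (0 IMPLIES NOT 1))) -> 0
  row 22 [10110]: ((NOT 1 AND (1 AND NOT 0)) OR ((1 AND NOT 0) XOR (1 IMPLIES NOT 1))) -> 1
  row 23 [10111]: ((NOT 1 AND (1 AND NOT 1)) OR ((1 AND NOT 0) XOR (1 IMPLIES NOT 1))) -> 1
  row 24 [11000]: ((NOT 0 AND (0 AND NOT 0)) OR ((1 AND NOT 1) XOR (0 IMPLIES NOT 0))) -> 1
  row 25 [11001]: ((NOT 0 AND (0 AND NOT 1)) OR ((1 AND NOT 1) XOR (0 IMPLIES NOT 0))) -> 1
  row 26 [11010]: ((NOT 0 AND (0 AND NOT 0)) OR ((1 AND NOT 1) XOR (1 IMPLIES NOT 0))) -> 1
  row 27 [11011]: ((NOT 0 AND (0 AND NOT 1)) OR ((1 AND NOT 1) XOR (1 IMPLIES NOT 0))) -> 1
  row 28 [11100]: ((NOT 1 AND (1 AND NOT 0)) OR ((1 AND NOT 1) XOR (0 IMPLIES NOT 1))) -> 1
  row 29 [11101]: ((NOT 1 AND (1 AND NOT 1)) OR ((1 AND NOT 1) XOR (0 IMPLIES NOT 1))) -> 1
  row 30 [11110]: ((NOT 1 AND (1 AND NOT 0)) OR ((1 AND NOT 1) XOR (1 IMPLIES NOT 1))) -> 0
  row 31 [11111]: ((NOT 1 AND (1 AND NOT 1)) OR ((1 AND NOT 1) XOR (1 IMPLIES NOT 1))) -> 0
Full result column, 4 rows per line (a,b,c fixed per line; d,e runs 00..11 left to right):
  rows 0-3 [a,b,c=000]: 1111  = hex F
  rows 4-7 [a,b,c=001]: 1100  = hex C
  rows 8-11 [a,b,c=010]: 1111  = hex F
  rows 12-15 [a,b,c=011]: 1100  = hex C
  rows 16-19 [a,b,c=100]: 0000  = hex 0
  rows 20-23 [a,b,c=101]: 0011  = hex 3
  rows 24-27 [a,b,c=110]: 1111  = hex F
  rows 28-31 [a,b,c=111]: 1100  = hex C
Output column (row 0 .. row 31) = 11111100111111000000001111111100
Output column grouped in 4s = 1111 1100 1111 1100 0000 0011 1111 1100 = 0xFCFC03FC
Convert to decimal digit by digit (value = value*16 + digit):
  F -> 15
  15*16 + 12 (C) = 252
  252*16 + 15 (F) = 4047
  4047*16 + 12 (C) = 64764
  64764*16 + 0 = 1036224
  1036224*16 + 3 = 16579587
  16579587*16 + 15 (F) = 265273407
  265273407*16 + 12 (C) = 4244374524
Decimal = 4244374524

4244374524


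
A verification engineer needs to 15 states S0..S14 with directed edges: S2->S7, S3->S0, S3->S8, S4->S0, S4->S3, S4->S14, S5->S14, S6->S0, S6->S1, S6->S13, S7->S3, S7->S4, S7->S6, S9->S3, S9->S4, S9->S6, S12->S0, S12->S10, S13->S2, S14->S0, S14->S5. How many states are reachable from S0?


BFS from S0:
  layer 0: {S0}
Reachable set: {S0}
Count = 1

1


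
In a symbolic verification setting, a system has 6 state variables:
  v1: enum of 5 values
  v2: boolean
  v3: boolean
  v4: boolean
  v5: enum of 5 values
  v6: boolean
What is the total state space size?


State space = product of domain sizes of all variables.
Domain sizes:
  v1 (enum of 5 values): 5
  v2 (boolean): 2
  v3 (boolean): 2
  v4 (boolean): 2
  v5 (enum of 5 values): 5
  v6 (boolean): 2
Product = 5 * 2 * 2 * 2 * 5 * 2 = 400

400


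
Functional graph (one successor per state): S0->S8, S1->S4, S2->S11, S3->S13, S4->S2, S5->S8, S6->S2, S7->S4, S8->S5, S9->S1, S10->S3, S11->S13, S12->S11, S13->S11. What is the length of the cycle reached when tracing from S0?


Trace from S0 until a state repeats:
  S0 -> S8 -> S5 -> S8
S8 first seen at step 1, revisited at step 3.
Cycle length = 3 - 1 = 2

2


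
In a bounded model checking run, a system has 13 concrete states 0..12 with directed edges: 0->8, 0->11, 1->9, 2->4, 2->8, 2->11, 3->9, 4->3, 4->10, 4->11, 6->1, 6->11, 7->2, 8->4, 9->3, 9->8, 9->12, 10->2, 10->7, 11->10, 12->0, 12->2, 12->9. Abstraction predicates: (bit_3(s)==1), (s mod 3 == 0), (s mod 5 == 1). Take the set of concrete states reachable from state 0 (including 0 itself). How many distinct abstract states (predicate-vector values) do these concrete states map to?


BFS from 0:
Concrete reachable: {0, 2, 3, 4, 7, 8, 9, 10, 11, 12}
Abstract via predicates (bit_3(s)==1), (s mod 3 == 0), (s mod 5 == 1):
  (0,0,0) <- {2, 4, 7}
  (0,1,0) <- {0, 3}
  (1,0,0) <- {8, 10}
  (1,0,1) <- {11}
  (1,1,0) <- {9, 12}
Distinct abstract states = 5

5


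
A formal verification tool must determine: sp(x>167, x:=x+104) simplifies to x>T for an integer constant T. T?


Formula: sp(P, x:=E) = exists old_x. (x = E[old_x/x]) AND P[old_x/x] (old_x is the value of x before the assignment; eliminate old_x by solving x = E[old_x/x] for old_x)
Step 1: Precondition P: x>167, i.e. old_x > 167
Step 2: Assignment gives x = old_x + 104, so old_x = x - 104
Step 3: Substitute into P: x - 104 > 167
Step 4: Simplify: x > 167+104 = 271

271


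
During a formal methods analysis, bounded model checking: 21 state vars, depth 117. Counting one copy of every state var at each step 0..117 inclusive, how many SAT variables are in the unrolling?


BMC unrolls to depth k, creating one copy of each state var for steps 0..k.
Step count = 117 + 1 = 118 (steps 0 through 117)
Vars per step = 21
Total = 21 * 118 = 2478

2478


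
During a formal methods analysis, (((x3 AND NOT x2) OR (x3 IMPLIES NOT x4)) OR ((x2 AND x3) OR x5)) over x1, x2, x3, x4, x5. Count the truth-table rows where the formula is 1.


Formula: (((x3 AND NOT x2) OR (x3 IMPLIES NOT x4)) OR ((x2 AND x3) OR x5)) over 5 vars (32 rows)
Evaluate each row (x1, x2, x3, x4, x5 as bits, MSB first):
  row 0 [00000]: (((0 AND NOT 0) OR (0 IMPLIES NOT 0)) OR ((0 AND 0) OR 0)) -> 1
  row 1 [00001]: (((0 AND NOT 0) OR (0 IMPLIES NOT 0)) OR ((0 AND 0) OR 1)) -> 1
  row 2 [00010]: (((0 AND NOT 0) OR (0 IMPLIES NOT 1)) OR ((0 AND 0) OR 0)) -> 1
  row 3 [00011]: (((0 AND NOT 0) OR (0 IMPLIES NOT 1)) OR ((0 AND 0) OR 1)) -> 1
  row 4 [00100]: (((1 AND NOT 0) OR (1 IMPLIES NOT 0)) OR ((0 AND 1) OR 0)) -> 1
  row 5 [00101]: (((1 AND NOT 0) OR (1 IMPLIES NOT 0)) OR ((0 AND 1) OR 1)) -> 1
  row 6 [00110]: (((1 AND NOT 0) OR (1 IMPLIES NOT 1)) OR ((0 AND 1) OR 0)) -> 1
  row 7 [00111]: (((1 AND NOT 0) OR (1 IMPLIES NOT 1)) OR ((0 AND 1) OR 1)) -> 1
  row 8 [01000]: (((0 AND NOT 1) OR (0 IMPLIES NOT 0)) OR ((1 AND 0) OR 0)) -> 1
  row 9 [01001]: (((0 AND NOT 1) OR (0 IMPLIES NOT 0)) OR ((1 AND 0) OR 1)) -> 1
  row 10 [01010]: (((0 AND NOT 1) OR (0 IMPLIES NOT 1)) OR ((1 AND 0) OR 0)) -> 1
  row 11 [01011]: (((0 AND NOT 1) OR (0 IMPLIES NOT 1)) OR ((1 AND 0) OR 1)) -> 1
  row 12 [01100]: (((1 AND NOT 1) OR (1 IMPLIES NOT 0)) OR ((1 AND 1) OR 0)) -> 1
  row 13 [01101]: (((1 AND NOT 1) OR (1 IMPLIES NOT 0)) OR ((1 AND 1) OR 1)) -> 1
  row 14 [01110]: (((1 AND NOT 1) OR (1 IMPLIES NOT 1)) OR ((1 AND 1) OR 0)) -> 1
  row 15 [01111]: (((1 AND NOT 1) OR (1 IMPLIES NOT 1)) OR ((1 AND 1) OR 1)) -> 1
  row 16 [10000]: (((0 AND NOT 0) OR (0 IMPLIES NOT 0)) OR ((0 AND 0) OR 0)) -> 1
  row 17 [10001]: (((0 AND NOT 0) OR (0 IMPLIES NOT 0)) OR ((0 AND 0) OR 1)) -> 1
  row 18 [10010]: (((0 AND NOT 0) OR (0 IMPLIES NOT 1)) OR ((0 AND 0) OR 0)) -> 1
  row 19 [10011]: (((0 AND NOT 0) OR (0 IMPLIES NOT 1)) OR ((0 AND 0) OR 1)) -> 1
  row 20 [10100]: (((1 AND NOT 0) OR (1 IMPLIES NOT 0)) OR ((0 AND 1) OR 0)) -> 1
  row 21 [10101]: (((1 AND NOT 0) OR (1 IMPLIES NOT 0)) OR ((0 AND 1) OR 1)) -> 1
  row 22 [10110]: (((1 AND NOT 0) OR (1 IMPLIES NOT 1)) OR ((0 AND 1) OR 0)) -> 1
  row 23 [10111]: (((1 AND NOT 0) OR (1 IMPLIES NOT 1)) OR ((0 AND 1) OR 1)) -> 1
  row 24 [11000]: (((0 AND NOT 1) OR (0 IMPLIES NOT 0)) OR ((1 AND 0) OR 0)) -> 1
  row 25 [11001]: (((0 AND NOT 1) OR (0 IMPLIES NOT 0)) OR ((1 AND 0) OR 1)) -> 1
  row 26 [11010]: (((0 AND NOT 1) OR (0 IMPLIES NOT 1)) OR ((1 AND 0) OR 0)) -> 1
  row 27 [11011]: (((0 AND NOT 1) OR (0 IMPLIES NOT 1)) OR ((1 AND 0) OR 1)) -> 1
  row 28 [11100]: (((1 AND NOT 1) OR (1 IMPLIES NOT 0)) OR ((1 AND 1) OR 0)) -> 1
  row 29 [11101]: (((1 AND NOT 1) OR (1 IMPLIES NOT 0)) OR ((1 AND 1) OR 1)) -> 1
  row 30 [11110]: (((1 AND NOT 1) OR (1 IMPLIES NOT 1)) OR ((1 AND 1) OR 0)) -> 1
  row 31 [11111]: (((1 AND NOT 1) OR (1 IMPLIES NOT 1)) OR ((1 AND 1) OR 1)) -> 1
Full result column, 8 rows per line (x1,x2 fixed per line; x3,x4,x5 runs 000..111 left to right):
  rows 0-7 [x1,x2=00]: 11111111  (ones: 8)
  rows 8-15 [x1,x2=01]: 11111111  (ones: 8)
  rows 16-23 [x1,x2=10]: 11111111  (ones: 8)
  rows 24-31 [x1,x2=11]: 11111111  (ones: 8)
Count of 1-rows = 8+8+8+8 = 32

32


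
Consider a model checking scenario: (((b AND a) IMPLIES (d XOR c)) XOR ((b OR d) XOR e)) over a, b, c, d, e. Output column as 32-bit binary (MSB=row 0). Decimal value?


Formula: (((b AND a) IMPLIES (d XOR c)) XOR ((b OR d) XOR e)) over a, b, c, d, e (32 rows)
Evaluate each row (bits = a,b,c,d,e, MSB first):
  row 0 [00000]: (((0 AND 0) IMPLIES (0 XOR 0)) XOR ((0 OR 0) XOR 0)) -> 1
  row 1 [00001]: (((0 AND 0) IMPLIES (0 XOR 0)) XOR ((0 OR 0) XOR 1)) -> 0
  row 2 [00010]: (((0 AND 0) IMPLIES (1 XOR 0)) XOR ((0 OR 1) XOR 0)) -> 0
  row 3 [00011]: (((0 AND 0) IMPLIES (1 XOR 0)) XOR ((0 OR 1) XOR 1)) -> 1
  row 4 [00100]: (((0 AND 0) IMPLIES (0 XOR 1)) XOR ((0 OR 0) XOR 0)) -> 1
  row 5 [00101]: (((0 AND 0) IMPLIES (0 XOR 1)) XOR ((0 OR 0) XOR 1)) -> 0
  row 6 [00110]: (((0 AND 0) IMPLIES (1 XOR 1)) XOR ((0 OR 1) XOR 0)) -> 0
  row 7 [00111]: (((0 AND 0) IMPLIES (1 XOR 1)) XOR ((0 OR 1) XOR 1)) -> 1
  row 8 [01000]: (((1 AND 0) IMPLIES (0 XOR 0)) XOR ((1 OR 0) XOR 0)) -> 0
  row 9 [01001]: (((1 AND 0) IMPLIES (0 XOR 0)) XOR ((1 OR 0) XOR 1)) -> 1
  row 10 [01010]: (((1 AND 0) IMPLIES (1 XOR 0)) XOR ((1 OR 1) XOR 0)) -> 0
  row 11 [01011]: (((1 AND 0) IMPLIES (1 XOR 0)) XOR ((1 OR 1) XOR 1)) -> 1
  row 12 [01100]: (((1 AND 0) IMPLIES (0 XOR 1)) XOR ((1 OR 0) XOR 0)) -> 0
  row 13 [01101]: (((1 AND 0) IMPLIES (0 XOR 1)) XOR ((1 OR 0) XOR 1)) -> 1
  row 14 [01110]: (((1 AND 0) IMPLIES (1 XOR 1)) XOR ((1 OR 1) XOR 0)) -> 0
  row 15 [01111]: (((1 AND 0) IMPLIES (1 XOR 1)) XOR ((1 OR 1) XOR 1)) -> 1
  row 16 [10000]: (((0 AND 1) IMPLIES (0 XOR 0)) XOR ((0 OR 0) XOR 0)) -> 1
  row 17 [10001]: (((0 AND 1) IMPLIES (0 XOR 0)) XOR ((0 OR 0) XOR 1)) -> 0
  row 18 [10010]: (((0 AND 1) IMPLIES (1 XOR 0)) XOR ((0 OR 1) XOR 0)) -> 0
  row 19 [10011]: (((0 AND 1) IMPLIES (1 XOR 0)) XOR ((0 OR 1) XOR 1)) -> 1
  row 20 [10100]: (((0 AND 1) IMPLIES (0 XOR 1)) XOR ((0 OR 0) XOR 0)) -> 1
  row 21 [10101]: (((0 AND 1) IMPLIES (0 XOR 1)) XOR ((0 OR 0) XOR 1)) -> 0
  row 22 [10110]: (((0 AND 1) IMPLIES (1 XOR 1)) XOR ((0 OR 1) XOR 0)) -> 0
  row 23 [10111]: (((0 AND 1) IMPLIES (1 XOR 1)) XOR ((0 OR 1) XOR 1)) -> 1
  row 24 [11000]: (((1 AND 1) IMPLIES (0 XOR 0)) XOR ((1 OR 0) XOR 0)) -> 1
  row 25 [11001]: (((1 AND 1) IMPLIES (0 XOR 0)) XOR ((1 OR 0) XOR 1)) -> 0
  row 26 [11010]: (((1 AND 1) IMPLIES (1 XOR 0)) XOR ((1 OR 1) XOR 0)) -> 0
  row 27 [11011]: (((1 AND 1) IMPLIES (1 XOR 0)) XOR ((1 OR 1) XOR 1)) -> 1
  row 28 [11100]: (((1 AND 1) IMPLIES (0 XOR 1)) XOR ((1 OR 0) XOR 0)) -> 0
  row 29 [11101]: (((1 AND 1) IMPLIES (0 XOR 1)) XOR ((1 OR 0) XOR 1)) -> 1
  row 30 [11110]: (((1 AND 1) IMPLIES (1 XOR 1)) XOR ((1 OR 1) XOR 0)) -> 1
  row 31 [11111]: (((1 AND 1) IMPLIES (1 XOR 1)) XOR ((1 OR 1) XOR 1)) -> 0
Full result column, 4 rows per line (a,b,c fixed per line; d,e runs 00..11 left to right):
  rows 0-3 [a,b,c=000]: 1001  = hex 9
  rows 4-7 [a,b,c=001]: 1001  = hex 9
  rows 8-11 [a,b,c=010]: 0101  = hex 5
  rows 12-15 [a,b,c=011]: 0101  = hex 5
  rows 16-19 [a,b,c=100]: 1001  = hex 9
  rows 20-23 [a,b,c=101]: 1001  = hex 9
  rows 24-27 [a,b,c=110]: 1001  = hex 9
  rows 28-31 [a,b,c=111]: 0110  = hex 6
Output column (row 0 .. row 31) = 10011001010101011001100110010110
Output column grouped in 4s = 1001 1001 0101 0101 1001 1001 1001 0110 = 0x99559996
Convert to decimal digit by digit (value = value*16 + digit):
  9 -> 9
  9*16 + 9 = 153
  153*16 + 5 = 2453
  2453*16 + 5 = 39253
  39253*16 + 9 = 628057
  628057*16 + 9 = 10048921
  10048921*16 + 9 = 160782745
  160782745*16 + 6 = 2572523926
Decimal = 2572523926

2572523926


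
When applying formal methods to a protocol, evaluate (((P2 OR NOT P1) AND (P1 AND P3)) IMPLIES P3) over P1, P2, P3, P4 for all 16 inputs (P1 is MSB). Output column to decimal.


Formula: (((P2 OR NOT P1) AND (P1 AND P3)) IMPLIES P3) over P1, P2, P3, P4 (16 rows)
Evaluate each row (bits = P1,P2,P3,P4, MSB first):
  row 0 [0000]: (((0 OR NOT 0) AND (0 AND 0)) IMPLIES 0) -> 1
  row 1 [0001]: (((0 OR NOT 0) AND (0 AND 0)) IMPLIES 0) -> 1
  row 2 [0010]: (((0 OR NOT 0) AND (0 AND 1)) IMPLIES 1) -> 1
  row 3 [0011]: (((0 OR NOT 0) AND (0 AND 1)) IMPLIES 1) -> 1
  row 4 [0100]: (((1 OR NOT 0) AND (0 AND 0)) IMPLIES 0) -> 1
  row 5 [0101]: (((1 OR NOT 0) AND (0 AND 0)) IMPLIES 0) -> 1
  row 6 [0110]: (((1 OR NOT 0) AND (0 AND 1)) IMPLIES 1) -> 1
  row 7 [0111]: (((1 OR NOT 0) AND (0 AND 1)) IMPLIES 1) -> 1
  row 8 [1000]: (((0 OR NOT 1) AND (1 AND 0)) IMPLIES 0) -> 1
  row 9 [1001]: (((0 OR NOT 1) AND (1 AND 0)) IMPLIES 0) -> 1
  row 10 [1010]: (((0 OR NOT 1) AND (1 AND 1)) IMPLIES 1) -> 1
  row 11 [1011]: (((0 OR NOT 1) AND (1 AND 1)) IMPLIES 1) -> 1
  row 12 [1100]: (((1 OR NOT 1) AND (1 AND 0)) IMPLIES 0) -> 1
  row 13 [1101]: (((1 OR NOT 1) AND (1 AND 0)) IMPLIES 0) -> 1
  row 14 [1110]: (((1 OR NOT 1) AND (1 AND 1)) IMPLIES 1) -> 1
  row 15 [1111]: (((1 OR NOT 1) AND (1 AND 1)) IMPLIES 1) -> 1
Full result column, 4 rows per line (P1,P2 fixed per line; P3,P4 runs 00..11 left to right):
  rows 0-3 [P1,P2=00]: 1111  = hex F
  rows 4-7 [P1,P2=01]: 1111  = hex F
  rows 8-11 [P1,P2=10]: 1111  = hex F
  rows 12-15 [P1,P2=11]: 1111  = hex F
Output column (row 0 .. row 15) = 1111111111111111
Output column grouped in 4s = 1111 1111 1111 1111 = 0xFFFF
Convert to decimal digit by digit (value = value*16 + digit):
  F -> 15
  15*16 + 15 (F) = 255
  255*16 + 15 (F) = 4095
  4095*16 + 15 (F) = 65535
Decimal = 65535

65535


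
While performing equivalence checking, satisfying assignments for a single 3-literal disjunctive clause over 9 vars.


Step 1: Total=2^9=512
Step 2: Unsat when all 3 false: 2^6=64
Step 3: Sat=512-64=448

448


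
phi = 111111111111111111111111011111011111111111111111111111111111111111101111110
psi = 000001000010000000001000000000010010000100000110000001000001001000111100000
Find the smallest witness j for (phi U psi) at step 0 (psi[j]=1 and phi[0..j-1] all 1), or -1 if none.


(phi U psi) at 0: need smallest j with psi[j]=1 and phi[i]=1 for all i in [0,j).
Scan from step 0:
  step 0: phi=1, psi=0 -> continue
  step 1: phi=1, psi=0 -> continue
  step 2: phi=1, psi=0 -> continue
  step 3: phi=1, psi=0 -> continue
  step 5: psi=1 and phi held for [0,5) -> witness found
Witness step = 5

5


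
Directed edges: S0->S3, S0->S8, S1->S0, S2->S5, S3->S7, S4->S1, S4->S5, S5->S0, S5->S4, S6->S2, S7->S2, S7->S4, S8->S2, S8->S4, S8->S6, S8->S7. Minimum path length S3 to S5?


BFS layer-by-layer from S3:
  dist 0: {S3}
  dist 1: {S7}
  dist 2: {S2, S4}
  dist 3: {S1, S5}
  -> S5 reached at distance 3
Shortest path length = 3

3


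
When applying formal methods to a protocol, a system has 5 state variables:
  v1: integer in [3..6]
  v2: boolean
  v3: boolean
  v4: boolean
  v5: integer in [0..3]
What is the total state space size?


State space = product of domain sizes of all variables.
Domain sizes:
  v1 (integer in [3..6]): 4
  v2 (boolean): 2
  v3 (boolean): 2
  v4 (boolean): 2
  v5 (integer in [0..3]): 4
Product = 4 * 2 * 2 * 2 * 4 = 128

128


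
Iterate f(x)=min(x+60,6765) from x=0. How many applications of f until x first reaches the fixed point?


Step 1: x=0, cap=6765, increment=60
Step 2: x grows by 60 each step until capped at 6765; fixed point is x=6765
Step 3: iterations = ceil(6765/60) = 113

113


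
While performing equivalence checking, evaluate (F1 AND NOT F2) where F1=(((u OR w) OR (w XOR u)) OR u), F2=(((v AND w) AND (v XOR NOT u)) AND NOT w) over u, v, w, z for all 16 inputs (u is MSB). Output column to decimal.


F1 = (((u OR w) OR (w XOR u)) OR u)
F2 = (((v AND w) AND (v XOR NOT u)) AND NOT w)
Counterexample to F1=>F2 is where F1=1 and F2=0.
Evaluate each row (bits = u,v,w,z, MSB first):
  row 0 [0000]: F1=0 F2=0 -> F1&~F2 -> 0
  row 1 [0001]: F1=0 F2=0 -> F1&~F2 -> 0
  row 2 [0010]: F1=1 F2=0 -> F1&~F2 -> 1
  row 3 [0011]: F1=1 F2=0 -> F1&~F2 -> 1
  row 4 [0100]: F1=0 F2=0 -> F1&~F2 -> 0
  row 5 [0101]: F1=0 F2=0 -> F1&~F2 -> 0
  row 6 [0110]: F1=1 F2=0 -> F1&~F2 -> 1
  row 7 [0111]: F1=1 F2=0 -> F1&~F2 -> 1
  row 8 [1000]: F1=1 F2=0 -> F1&~F2 -> 1
  row 9 [1001]: F1=1 F2=0 -> F1&~F2 -> 1
  row 10 [1010]: F1=1 F2=0 -> F1&~F2 -> 1
  row 11 [1011]: F1=1 F2=0 -> F1&~F2 -> 1
  row 12 [1100]: F1=1 F2=0 -> F1&~F2 -> 1
  row 13 [1101]: F1=1 F2=0 -> F1&~F2 -> 1
  row 14 [1110]: F1=1 F2=0 -> F1&~F2 -> 1
  row 15 [1111]: F1=1 F2=0 -> F1&~F2 -> 1
Full result column, 4 rows per line (u,v fixed per line; w,z runs 00..11 left to right):
  rows 0-3 [u,v=00]: 0011  = hex 3
  rows 4-7 [u,v=01]: 0011  = hex 3
  rows 8-11 [u,v=10]: 1111  = hex F
  rows 12-15 [u,v=11]: 1111  = hex F
Counterexample vector (row 0 .. row 15) = 0011001111111111
Output column grouped in 4s = 0011 0011 1111 1111 = 0x33FF
Convert to decimal digit by digit (value = value*16 + digit):
  3 -> 3
  3*16 + 3 = 51
  51*16 + 15 (F) = 831
  831*16 + 15 (F) = 13311
Decimal = 13311

13311


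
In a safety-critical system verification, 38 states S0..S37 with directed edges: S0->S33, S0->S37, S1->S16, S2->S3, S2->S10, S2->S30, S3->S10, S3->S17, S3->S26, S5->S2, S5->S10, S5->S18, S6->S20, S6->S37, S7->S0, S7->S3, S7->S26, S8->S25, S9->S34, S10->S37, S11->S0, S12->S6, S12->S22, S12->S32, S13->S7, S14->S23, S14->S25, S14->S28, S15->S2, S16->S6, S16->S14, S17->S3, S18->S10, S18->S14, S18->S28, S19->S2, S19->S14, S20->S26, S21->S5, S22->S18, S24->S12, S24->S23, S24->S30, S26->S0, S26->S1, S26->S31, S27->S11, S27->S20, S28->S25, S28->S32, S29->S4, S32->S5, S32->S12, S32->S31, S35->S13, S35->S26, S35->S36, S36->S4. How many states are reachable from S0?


BFS from S0:
  layer 0: {S0}
  layer 1: {S33, S37}
Reachable set: {S0, S33, S37}
Count = 3

3


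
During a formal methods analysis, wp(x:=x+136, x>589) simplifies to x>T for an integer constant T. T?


Formula: wp(x:=E, P) = P[E/x] (substitute E for x in postcondition)
Step 1: Postcondition: x>589
Step 2: Substitute x+136 for x: x+136>589
Step 3: Solve for x: x > 589-136 = 453

453


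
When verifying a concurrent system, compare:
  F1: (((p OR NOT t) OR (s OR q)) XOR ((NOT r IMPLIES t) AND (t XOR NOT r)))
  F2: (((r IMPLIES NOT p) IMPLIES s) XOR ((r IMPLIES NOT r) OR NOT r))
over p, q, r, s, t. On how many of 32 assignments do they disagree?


F1 = (((p OR NOT t) OR (s OR q)) XOR ((NOT r IMPLIES t) AND (t XOR NOT r)))
F2 = (((r IMPLIES NOT p) IMPLIES s) XOR ((r IMPLIES NOT r) OR NOT r))
Evaluate both on each of 32 rows (bits = p,q,r,s,t):
  row 0 [00000]: F1=1 F2=1 -> 0
  row 1 [00001]: F1=0 F2=1 (differ) -> 1
  row 2 [00010]: F1=1 F2=0 (differ) -> 1
  row 3 [00011]: F1=1 F2=0 (differ) -> 1
  row 4 [00100]: F1=1 F2=0 (differ) -> 1
  row 5 [00101]: F1=1 F2=0 (differ) -> 1
  row 6 [00110]: F1=1 F2=1 -> 0
  row 7 [00111]: F1=0 F2=1 (differ) -> 1
  row 8 [01000]: F1=1 F2=1 -> 0
  row 9 [01001]: F1=1 F2=1 -> 0
  row 10 [01010]: F1=1 F2=0 (differ) -> 1
  row 11 [01011]: F1=1 F2=0 (differ) -> 1
  row 12 [01100]: F1=1 F2=0 (differ) -> 1
  row 13 [01101]: F1=0 F2=0 -> 0
  row 14 [01110]: F1=1 F2=1 -> 0
  row 15 [01111]: F1=0 F2=1 (differ) -> 1
  row 16 [10000]: F1=1 F2=1 -> 0
  row 17 [10001]: F1=1 F2=1 -> 0
  row 18 [10010]: F1=1 F2=0 (differ) -> 1
  row 19 [10011]: F1=1 F2=0 (differ) -> 1
  row 20 [10100]: F1=1 F2=1 -> 0
  row 21 [10101]: F1=0 F2=1 (differ) -> 1
  row 22 [10110]: F1=1 F2=1 -> 0
  row 23 [10111]: F1=0 F2=1 (differ) -> 1
  row 24 [11000]: F1=1 F2=1 -> 0
  row 25 [11001]: F1=1 F2=1 -> 0
  row 26 [11010]: F1=1 F2=0 (differ) -> 1
  row 27 [11011]: F1=1 F2=0 (differ) -> 1
  row 28 [11100]: F1=1 F2=1 -> 0
  row 29 [11101]: F1=0 F2=1 (differ) -> 1
  row 30 [11110]: F1=1 F2=1 -> 0
  row 31 [11111]: F1=0 F2=1 (differ) -> 1
Full result column, 8 rows per line (p,q fixed per line; r,s,t runs 000..111 left to right):
  rows 0-7 [p,q=00]: 01111101  (ones: 6)
  rows 8-15 [p,q=01]: 00111001  (ones: 4)
  rows 16-23 [p,q=10]: 00110101  (ones: 4)
  rows 24-31 [p,q=11]: 00110101  (ones: 4)
Disagreements = 6+4+4+4 = 18

18


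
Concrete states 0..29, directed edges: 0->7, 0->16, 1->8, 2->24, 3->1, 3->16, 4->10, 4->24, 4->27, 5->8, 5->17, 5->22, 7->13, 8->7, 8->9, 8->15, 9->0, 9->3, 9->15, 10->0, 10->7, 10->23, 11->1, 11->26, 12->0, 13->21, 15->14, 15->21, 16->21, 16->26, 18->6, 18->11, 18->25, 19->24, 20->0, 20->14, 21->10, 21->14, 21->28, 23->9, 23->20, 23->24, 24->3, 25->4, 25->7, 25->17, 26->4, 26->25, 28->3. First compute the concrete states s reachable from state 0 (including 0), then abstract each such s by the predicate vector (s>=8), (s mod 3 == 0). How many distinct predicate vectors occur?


BFS from 0:
Concrete reachable: {0, 1, 3, 4, 7, 8, 9, 10, 13, 14, 15, 16, 17, 20, 21, 23, 24, 25, 26, 27, 28}
Abstract via predicates (s>=8), (s mod 3 == 0):
  (0,0) <- {1, 4, 7}
  (0,1) <- {0, 3}
  (1,0) <- {8, 10, 13, 14, 16, 17, 20, 23, 25, 26, 28}
  (1,1) <- {9, 15, 21, 24, 27}
Distinct abstract states = 4

4


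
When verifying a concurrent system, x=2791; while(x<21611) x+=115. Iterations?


Step 1: x goes from 2791 toward 21611 by 115; the body runs while x<21611, so iterations = ceil((bound-start)/step)
Step 2: Distance=18820
Step 3: ceil(18820/115)=164

164


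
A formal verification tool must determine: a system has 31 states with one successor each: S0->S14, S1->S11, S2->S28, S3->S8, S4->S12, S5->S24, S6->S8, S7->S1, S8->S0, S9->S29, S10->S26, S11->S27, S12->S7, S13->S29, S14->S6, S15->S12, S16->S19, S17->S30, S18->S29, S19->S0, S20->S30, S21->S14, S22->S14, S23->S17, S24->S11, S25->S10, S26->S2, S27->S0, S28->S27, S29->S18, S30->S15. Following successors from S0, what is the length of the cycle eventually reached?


Trace from S0 until a state repeats:
  S0 -> S14 -> S6 -> S8 -> S0
S0 first seen at step 0, revisited at step 4.
Cycle length = 4 - 0 = 4

4


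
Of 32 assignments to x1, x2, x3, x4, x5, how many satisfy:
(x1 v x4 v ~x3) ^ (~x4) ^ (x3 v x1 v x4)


CNF with 3 clauses over 5 vars (32 assignments).
An assignment satisfies CNF iff every clause has >=1 true literal.
Check each row (bits = x1,x2,x3,x4,x5; clause T/F shown):
  row 0 [00000]: clauses=TTF -> 0
  row 1 [00001]: clauses=TTF -> 0
  row 2 [00010]: clauses=TFT -> 0
  row 3 [00011]: clauses=TFT -> 0
  row 4 [00100]: clauses=FTT -> 0
  row 5 [00101]: clauses=FTT -> 0
  row 6 [00110]: clauses=TFT -> 0
  row 7 [00111]: clauses=TFT -> 0
  row 8 [01000]: clauses=TTF -> 0
  row 9 [01001]: clauses=TTF -> 0
  row 10 [01010]: clauses=TFT -> 0
  row 11 [01011]: clauses=TFT -> 0
  row 12 [01100]: clauses=FTT -> 0
  row 13 [01101]: clauses=FTT -> 0
  row 14 [01110]: clauses=TFT -> 0
  row 15 [01111]: clauses=TFT -> 0
  row 16 [10000]: clauses=TTT -> 1
  row 17 [10001]: clauses=TTT -> 1
  row 18 [10010]: clauses=TFT -> 0
  row 19 [10011]: clauses=TFT -> 0
  row 20 [10100]: clauses=TTT -> 1
  row 21 [10101]: clauses=TTT -> 1
  row 22 [10110]: clauses=TFT -> 0
  row 23 [10111]: clauses=TFT -> 0
  row 24 [11000]: clauses=TTT -> 1
  row 25 [11001]: clauses=TTT -> 1
  row 26 [11010]: clauses=TFT -> 0
  row 27 [11011]: clauses=TFT -> 0
  row 28 [11100]: clauses=TTT -> 1
  row 29 [11101]: clauses=TTT -> 1
  row 30 [11110]: clauses=TFT -> 0
  row 31 [11111]: clauses=TFT -> 0
Full result column, 8 rows per line (x1,x2 fixed per line; x3,x4,x5 runs 000..111 left to right):
  rows 0-7 [x1,x2=00]: 00000000  (ones: 0)
  rows 8-15 [x1,x2=01]: 00000000  (ones: 0)
  rows 16-23 [x1,x2=10]: 11001100  (ones: 4)
  rows 24-31 [x1,x2=11]: 11001100  (ones: 4)
Satisfying assignments = 0+0+4+4 = 8

8


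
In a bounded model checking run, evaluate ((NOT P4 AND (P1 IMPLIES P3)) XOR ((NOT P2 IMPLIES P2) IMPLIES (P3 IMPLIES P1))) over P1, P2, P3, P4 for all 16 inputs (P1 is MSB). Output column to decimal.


Formula: ((NOT P4 AND (P1 IMPLIES P3)) XOR ((NOT P2 IMPLIES P2) IMPLIES (P3 IMPLIES P1))) over P1, P2, P3, P4 (16 rows)
Evaluate each row (bits = P1,P2,P3,P4, MSB first):
  row 0 [0000]: ((NOT 0 AND (0 IMPLIES 0)) XOR ((NOT 0 IMPLIES 0) IMPLIES (0 IMPLIES 0))) -> 0
  row 1 [0001]: ((NOT 1 AND (0 IMPLIES 0)) XOR ((NOT 0 IMPLIES 0) IMPLIES (0 IMPLIES 0))) -> 1
  row 2 [0010]: ((NOT 0 AND (0 IMPLIES 1)) XOR ((NOT 0 IMPLIES 0) IMPLIES (1 IMPLIES 0))) -> 0
  row 3 [0011]: ((NOT 1 AND (0 IMPLIES 1)) XOR ((NOT 0 IMPLIES 0) IMPLIES (1 IMPLIES 0))) -> 1
  row 4 [0100]: ((NOT 0 AND (0 IMPLIES 0)) XOR ((NOT 1 IMPLIES 1) IMPLIES (0 IMPLIES 0))) -> 0
  row 5 [0101]: ((NOT 1 AND (0 IMPLIES 0)) XOR ((NOT 1 IMPLIES 1) IMPLIES (0 IMPLIES 0))) -> 1
  row 6 [0110]: ((NOT 0 AND (0 IMPLIES 1)) XOR ((NOT 1 IMPLIES 1) IMPLIES (1 IMPLIES 0))) -> 1
  row 7 [0111]: ((NOT 1 AND (0 IMPLIES 1)) XOR ((NOT 1 IMPLIES 1) IMPLIES (1 IMPLIES 0))) -> 0
  row 8 [1000]: ((NOT 0 AND (1 IMPLIES 0)) XOR ((NOT 0 IMPLIES 0) IMPLIES (0 IMPLIES 1))) -> 1
  row 9 [1001]: ((NOT 1 AND (1 IMPLIES 0)) XOR ((NOT 0 IMPLIES 0) IMPLIES (0 IMPLIES 1))) -> 1
  row 10 [1010]: ((NOT 0 AND (1 IMPLIES 1)) XOR ((NOT 0 IMPLIES 0) IMPLIES (1 IMPLIES 1))) -> 0
  row 11 [1011]: ((NOT 1 AND (1 IMPLIES 1)) XOR ((NOT 0 IMPLIES 0) IMPLIES (1 IMPLIES 1))) -> 1
  row 12 [1100]: ((NOT 0 AND (1 IMPLIES 0)) XOR ((NOT 1 IMPLIES 1) IMPLIES (0 IMPLIES 1))) -> 1
  row 13 [1101]: ((NOT 1 AND (1 IMPLIES 0)) XOR ((NOT 1 IMPLIES 1) IMPLIES (0 IMPLIES 1))) -> 1
  row 14 [1110]: ((NOT 0 AND (1 IMPLIES 1)) XOR ((NOT 1 IMPLIES 1) IMPLIES (1 IMPLIES 1))) -> 0
  row 15 [1111]: ((NOT 1 AND (1 IMPLIES 1)) XOR ((NOT 1 IMPLIES 1) IMPLIES (1 IMPLIES 1))) -> 1
Full result column, 4 rows per line (P1,P2 fixed per line; P3,P4 runs 00..11 left to right):
  rows 0-3 [P1,P2=00]: 0101  = hex 5
  rows 4-7 [P1,P2=01]: 0110  = hex 6
  rows 8-11 [P1,P2=10]: 1101  = hex D
  rows 12-15 [P1,P2=11]: 1101  = hex D
Output column (row 0 .. row 15) = 0101011011011101
Output column grouped in 4s = 0101 0110 1101 1101 = 0x56DD
Convert to decimal digit by digit (value = value*16 + digit):
  5 -> 5
  5*16 + 6 = 86
  86*16 + 13 (D) = 1389
  1389*16 + 13 (D) = 22237
Decimal = 22237

22237


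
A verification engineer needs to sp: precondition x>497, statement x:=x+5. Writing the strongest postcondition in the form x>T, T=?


Formula: sp(P, x:=E) = exists old_x. (x = E[old_x/x]) AND P[old_x/x] (old_x is the value of x before the assignment; eliminate old_x by solving x = E[old_x/x] for old_x)
Step 1: Precondition P: x>497, i.e. old_x > 497
Step 2: Assignment gives x = old_x + 5, so old_x = x - 5
Step 3: Substitute into P: x - 5 > 497
Step 4: Simplify: x > 497+5 = 502

502


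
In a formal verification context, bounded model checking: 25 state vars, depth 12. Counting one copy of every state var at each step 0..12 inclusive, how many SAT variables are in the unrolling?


BMC unrolls to depth k, creating one copy of each state var for steps 0..k.
Step count = 12 + 1 = 13 (steps 0 through 12)
Vars per step = 25
Total = 25 * 13 = 325

325


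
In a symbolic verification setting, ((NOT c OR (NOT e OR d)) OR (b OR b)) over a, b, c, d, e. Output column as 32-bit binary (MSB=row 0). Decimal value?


Formula: ((NOT c OR (NOT e OR d)) OR (b OR b)) over a, b, c, d, e (32 rows)
Evaluate each row (bits = a,b,c,d,e, MSB first):
  row 0 [00000]: ((NOT 0 OR (NOT 0 OR 0)) OR (0 OR 0)) -> 1
  row 1 [00001]: ((NOT 0 OR (NOT 1 OR 0)) OR (0 OR 0)) -> 1
  row 2 [00010]: ((NOT 0 OR (NOT 0 OR 1)) OR (0 OR 0)) -> 1
  row 3 [00011]: ((NOT 0 OR (NOT 1 OR 1)) OR (0 OR 0)) -> 1
  row 4 [00100]: ((NOT 1 OR (NOT 0 OR 0)) OR (0 OR 0)) -> 1
  row 5 [00101]: ((NOT 1 OR (NOT 1 OR 0)) OR (0 OR 0)) -> 0
  row 6 [00110]: ((NOT 1 OR (NOT 0 OR 1)) OR (0 OR 0)) -> 1
  row 7 [00111]: ((NOT 1 OR (NOT 1 OR 1)) OR (0 OR 0)) -> 1
  row 8 [01000]: ((NOT 0 OR (NOT 0 OR 0)) OR (1 OR 1)) -> 1
  row 9 [01001]: ((NOT 0 OR (NOT 1 OR 0)) OR (1 OR 1)) -> 1
  row 10 [01010]: ((NOT 0 OR (NOT 0 OR 1)) OR (1 OR 1)) -> 1
  row 11 [01011]: ((NOT 0 OR (NOT 1 OR 1)) OR (1 OR 1)) -> 1
  row 12 [01100]: ((NOT 1 OR (NOT 0 OR 0)) OR (1 OR 1)) -> 1
  row 13 [01101]: ((NOT 1 OR (NOT 1 OR 0)) OR (1 OR 1)) -> 1
  row 14 [01110]: ((NOT 1 OR (NOT 0 OR 1)) OR (1 OR 1)) -> 1
  row 15 [01111]: ((NOT 1 OR (NOT 1 OR 1)) OR (1 OR 1)) -> 1
  row 16 [10000]: ((NOT 0 OR (NOT 0 OR 0)) OR (0 OR 0)) -> 1
  row 17 [10001]: ((NOT 0 OR (NOT 1 OR 0)) OR (0 OR 0)) -> 1
  row 18 [10010]: ((NOT 0 OR (NOT 0 OR 1)) OR (0 OR 0)) -> 1
  row 19 [10011]: ((NOT 0 OR (NOT 1 OR 1)) OR (0 OR 0)) -> 1
  row 20 [10100]: ((NOT 1 OR (NOT 0 OR 0)) OR (0 OR 0)) -> 1
  row 21 [10101]: ((NOT 1 OR (NOT 1 OR 0)) OR (0 OR 0)) -> 0
  row 22 [10110]: ((NOT 1 OR (NOT 0 OR 1)) OR (0 OR 0)) -> 1
  row 23 [10111]: ((NOT 1 OR (NOT 1 OR 1)) OR (0 OR 0)) -> 1
  row 24 [11000]: ((NOT 0 OR (NOT 0 OR 0)) OR (1 OR 1)) -> 1
  row 25 [11001]: ((NOT 0 OR (NOT 1 OR 0)) OR (1 OR 1)) -> 1
  row 26 [11010]: ((NOT 0 OR (NOT 0 OR 1)) OR (1 OR 1)) -> 1
  row 27 [11011]: ((NOT 0 OR (NOT 1 OR 1)) OR (1 OR 1)) -> 1
  row 28 [11100]: ((NOT 1 OR (NOT 0 OR 0)) OR (1 OR 1)) -> 1
  row 29 [11101]: ((NOT 1 OR (NOT 1 OR 0)) OR (1 OR 1)) -> 1
  row 30 [11110]: ((NOT 1 OR (NOT 0 OR 1)) OR (1 OR 1)) -> 1
  row 31 [11111]: ((NOT 1 OR (NOT 1 OR 1)) OR (1 OR 1)) -> 1
Full result column, 4 rows per line (a,b,c fixed per line; d,e runs 00..11 left to right):
  rows 0-3 [a,b,c=000]: 1111  = hex F
  rows 4-7 [a,b,c=001]: 1011  = hex B
  rows 8-11 [a,b,c=010]: 1111  = hex F
  rows 12-15 [a,b,c=011]: 1111  = hex F
  rows 16-19 [a,b,c=100]: 1111  = hex F
  rows 20-23 [a,b,c=101]: 1011  = hex B
  rows 24-27 [a,b,c=110]: 1111  = hex F
  rows 28-31 [a,b,c=111]: 1111  = hex F
Output column (row 0 .. row 31) = 11111011111111111111101111111111
Output column grouped in 4s = 1111 1011 1111 1111 1111 1011 1111 1111 = 0xFBFFFBFF
Convert to decimal digit by digit (value = value*16 + digit):
  F -> 15
  15*16 + 11 (B) = 251
  251*16 + 15 (F) = 4031
  4031*16 + 15 (F) = 64511
  64511*16 + 15 (F) = 1032191
  1032191*16 + 11 (B) = 16515067
  16515067*16 + 15 (F) = 264241087
  264241087*16 + 15 (F) = 4227857407
Decimal = 4227857407

4227857407


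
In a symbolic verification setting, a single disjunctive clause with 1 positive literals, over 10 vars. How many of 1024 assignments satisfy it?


Step 1: Total=2^10=1024
Step 2: Unsat when all 1 false: 2^9=512
Step 3: Sat=1024-512=512

512


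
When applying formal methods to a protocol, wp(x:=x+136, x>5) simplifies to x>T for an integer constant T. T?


Formula: wp(x:=E, P) = P[E/x] (substitute E for x in postcondition)
Step 1: Postcondition: x>5
Step 2: Substitute x+136 for x: x+136>5
Step 3: Solve for x: x > 5-136 = -131

-131


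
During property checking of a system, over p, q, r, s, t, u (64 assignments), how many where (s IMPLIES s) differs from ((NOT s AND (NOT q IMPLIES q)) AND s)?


F1 = (s IMPLIES s)
F2 = ((NOT s AND (NOT q IMPLIES q)) AND s)
Evaluate both on each of 64 rows (bits = p,q,r,s,t,u):
  row 0 [000000]: F1=1 F2=0 (differ) -> 1
  row 1 [000001]: F1=1 F2=0 (differ) -> 1
  row 2 [000010]: F1=1 F2=0 (differ) -> 1
  row 3 [000011]: F1=1 F2=0 (differ) -> 1
  row 4 [000100]: F1=1 F2=0 (differ) -> 1
  (every remaining row is evaluated the same way; all 64 results are listed next)
Full result column, 8 rows per line (p,q,r fixed per line; s,t,u runs 000..111 left to right):
  rows 0-7 [p,q,r=000]: 11111111  (ones: 8)
  rows 8-15 [p,q,r=001]: 11111111  (ones: 8)
  rows 16-23 [p,q,r=010]: 11111111  (ones: 8)
  rows 24-31 [p,q,r=011]: 11111111  (ones: 8)
  rows 32-39 [p,q,r=100]: 11111111  (ones: 8)
  rows 40-47 [p,q,r=101]: 11111111  (ones: 8)
  rows 48-55 [p,q,r=110]: 11111111  (ones: 8)
  rows 56-63 [p,q,r=111]: 11111111  (ones: 8)
Disagreements = 8+8+8+8+8+8+8+8 = 64

64


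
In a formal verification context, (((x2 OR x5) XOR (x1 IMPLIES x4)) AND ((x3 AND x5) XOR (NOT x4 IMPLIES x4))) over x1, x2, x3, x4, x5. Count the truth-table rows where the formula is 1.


Formula: (((x2 OR x5) XOR (x1 IMPLIES x4)) AND ((x3 AND x5) XOR (NOT x4 IMPLIES x4))) over 5 vars (32 rows)
Evaluate each row (x1, x2, x3, x4, x5 as bits, MSB first):
  row 0 [00000]: (((0 OR 0) XOR (0 IMPLIES 0)) AND ((0 AND 0) XOR (NOT 0 IMPLIES 0))) -> 0
  row 1 [00001]: (((0 OR 1) XOR (0 IMPLIES 0)) AND ((0 AND 1) XOR (NOT 0 IMPLIES 0))) -> 0
  row 2 [00010]: (((0 OR 0) XOR (0 IMPLIES 1)) AND ((0 AND 0) XOR (NOT 1 IMPLIES 1))) -> 1
  row 3 [00011]: (((0 OR 1) XOR (0 IMPLIES 1)) AND ((0 AND 1) XOR (NOT 1 IMPLIES 1))) -> 0
  row 4 [00100]: (((0 OR 0) XOR (0 IMPLIES 0)) AND ((1 AND 0) XOR (NOT 0 IMPLIES 0))) -> 0
  row 5 [00101]: (((0 OR 1) XOR (0 IMPLIES 0)) AND ((1 AND 1) XOR (NOT 0 IMPLIES 0))) -> 0
  row 6 [00110]: (((0 OR 0) XOR (0 IMPLIES 1)) AND ((1 AND 0) XOR (NOT 1 IMPLIES 1))) -> 1
  row 7 [00111]: (((0 OR 1) XOR (0 IMPLIES 1)) AND ((1 AND 1) XOR (NOT 1 IMPLIES 1))) -> 0
  row 8 [01000]: (((1 OR 0) XOR (0 IMPLIES 0)) AND ((0 AND 0) XOR (NOT 0 IMPLIES 0))) -> 0
  row 9 [01001]: (((1 OR 1) XOR (0 IMPLIES 0)) AND ((0 AND 1) XOR (NOT 0 IMPLIES 0))) -> 0
  row 10 [01010]: (((1 OR 0) XOR (0 IMPLIES 1)) AND ((0 AND 0) XOR (NOT 1 IMPLIES 1))) -> 0
  row 11 [01011]: (((1 OR 1) XOR (0 IMPLIES 1)) AND ((0 AND 1) XOR (NOT 1 IMPLIES 1))) -> 0
  row 12 [01100]: (((1 OR 0) XOR (0 IMPLIES 0)) AND ((1 AND 0) XOR (NOT 0 IMPLIES 0))) -> 0
  row 13 [01101]: (((1 OR 1) XOR (0 IMPLIES 0)) AND ((1 AND 1) XOR (NOT 0 IMPLIES 0))) -> 0
  row 14 [01110]: (((1 OR 0) XOR (0 IMPLIES 1)) AND ((1 AND 0) XOR (NOT 1 IMPLIES 1))) -> 0
  row 15 [01111]: (((1 OR 1) XOR (0 IMPLIES 1)) AND ((1 AND 1) XOR (NOT 1 IMPLIES 1))) -> 0
  row 16 [10000]: (((0 OR 0) XOR (1 IMPLIES 0)) AND ((0 AND 0) XOR (NOT 0 IMPLIES 0))) -> 0
  row 17 [10001]: (((0 OR 1) XOR (1 IMPLIES 0)) AND ((0 AND 1) XOR (NOT 0 IMPLIES 0))) -> 0
  row 18 [10010]: (((0 OR 0) XOR (1 IMPLIES 1)) AND ((0 AND 0) XOR (NOT 1 IMPLIES 1))) -> 1
  row 19 [10011]: (((0 OR 1) XOR (1 IMPLIES 1)) AND ((0 AND 1) XOR (NOT 1 IMPLIES 1))) -> 0
  row 20 [10100]: (((0 OR 0) XOR (1 IMPLIES 0)) AND ((1 AND 0) XOR (NOT 0 IMPLIES 0))) -> 0
  row 21 [10101]: (((0 OR 1) XOR (1 IMPLIES 0)) AND ((1 AND 1) XOR (NOT 0 IMPLIES 0))) -> 1
  row 22 [10110]: (((0 OR 0) XOR (1 IMPLIES 1)) AND ((1 AND 0) XOR (NOT 1 IMPLIES 1))) -> 1
  row 23 [10111]: (((0 OR 1) XOR (1 IMPLIES 1)) AND ((1 AND 1) XOR (NOT 1 IMPLIES 1))) -> 0
  row 24 [11000]: (((1 OR 0) XOR (1 IMPLIES 0)) AND ((0 AND 0) XOR (NOT 0 IMPLIES 0))) -> 0
  row 25 [11001]: (((1 OR 1) XOR (1 IMPLIES 0)) AND ((0 AND 1) XOR (NOT 0 IMPLIES 0))) -> 0
  row 26 [11010]: (((1 OR 0) XOR (1 IMPLIES 1)) AND ((0 AND 0) XOR (NOT 1 IMPLIES 1))) -> 0
  row 27 [11011]: (((1 OR 1) XOR (1 IMPLIES 1)) AND ((0 AND 1) XOR (NOT 1 IMPLIES 1))) -> 0
  row 28 [11100]: (((1 OR 0) XOR (1 IMPLIES 0)) AND ((1 AND 0) XOR (NOT 0 IMPLIES 0))) -> 0
  row 29 [11101]: (((1 OR 1) XOR (1 IMPLIES 0)) AND ((1 AND 1) XOR (NOT 0 IMPLIES 0))) -> 1
  row 30 [11110]: (((1 OR 0) XOR (1 IMPLIES 1)) AND ((1 AND 0) XOR (NOT 1 IMPLIES 1))) -> 0
  row 31 [11111]: (((1 OR 1) XOR (1 IMPLIES 1)) AND ((1 AND 1) XOR (NOT 1 IMPLIES 1))) -> 0
Full result column, 8 rows per line (x1,x2 fixed per line; x3,x4,x5 runs 000..111 left to right):
  rows 0-7 [x1,x2=00]: 00100010  (ones: 2)
  rows 8-15 [x1,x2=01]: 00000000  (ones: 0)
  rows 16-23 [x1,x2=10]: 00100110  (ones: 3)
  rows 24-31 [x1,x2=11]: 00000100  (ones: 1)
Count of 1-rows = 2+0+3+1 = 6

6
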